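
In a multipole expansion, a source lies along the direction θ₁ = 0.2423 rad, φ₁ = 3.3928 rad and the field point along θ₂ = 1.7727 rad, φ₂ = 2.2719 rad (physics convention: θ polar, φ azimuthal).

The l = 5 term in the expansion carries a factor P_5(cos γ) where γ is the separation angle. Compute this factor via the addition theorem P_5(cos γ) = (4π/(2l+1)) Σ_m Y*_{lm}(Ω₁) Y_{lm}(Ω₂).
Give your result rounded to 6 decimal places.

Term-by-term m-sum for l=5 (normalisation 4π/11 = 1.142397):
  m=-5: -0.00011 - 0.00035j × 0.14909 + 0.39144j = 0.00012 - 0.00010j  (running Σ = 0.00012 - 0.00010j)
  m=-4: 0.00253 + 0.00399j × 0.25586 + 0.08970j = 0.00029 + 0.00125j  (running Σ = 0.00041 + 0.00115j)
  m=-3: -0.02607 - 0.02446j × -0.17882 + 0.10538j = 0.00724 + 0.00163j  (running Σ = 0.00765 + 0.00278j)
  m=-2: 0.15169 + 0.08334j × -0.04813 + 0.28277j = -0.03087 + 0.03888j  (running Σ = -0.02322 + 0.04166j)
  m=-1: -0.48068 - 0.12336j × -0.09532 - 0.11292j = 0.03189 + 0.06604j  (running Σ = 0.00867 + 0.10770j)
  m=0: 0.56596 + 0.00000j × -0.28816 + 0.00000j = -0.16309 + 0.00000j  (running Σ = -0.15441 + 0.10770j)
  m=1: 0.48068 - 0.12336j × 0.09532 - 0.11292j = 0.03189 - 0.06604j  (running Σ = -0.12252 + 0.04166j)
  m=2: 0.15169 - 0.08334j × -0.04813 - 0.28277j = -0.03087 - 0.03888j  (running Σ = -0.15339 + 0.00278j)
  m=3: 0.02607 - 0.02446j × 0.17882 + 0.10538j = 0.00724 - 0.00163j  (running Σ = -0.14615 + 0.00115j)
  m=4: 0.00253 - 0.00399j × 0.25586 - 0.08970j = 0.00029 - 0.00125j  (running Σ = -0.14586 - 0.00010j)
  m=5: 0.00011 - 0.00035j × -0.14909 + 0.39144j = 0.00012 + 0.00010j  (running Σ = -0.14574 - 0.00000j)
Accumulated sum -0.14574 - 0.00000j; after 4π/(2l+1) scaling, -0.16649 - 0.00000j ⇒ P_5 = -0.166491

-0.166491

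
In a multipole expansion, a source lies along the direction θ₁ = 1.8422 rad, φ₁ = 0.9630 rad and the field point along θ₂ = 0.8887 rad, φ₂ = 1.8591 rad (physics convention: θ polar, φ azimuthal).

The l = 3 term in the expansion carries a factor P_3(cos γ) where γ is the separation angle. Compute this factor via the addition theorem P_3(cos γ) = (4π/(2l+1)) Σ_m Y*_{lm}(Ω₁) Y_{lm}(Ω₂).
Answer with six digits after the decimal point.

-0.380957

Addition theorem: P_3(cos γ) = (4π/7) Σ_m Y*_{lm}(Ω₁) Y_{lm}(Ω₂), m = −3…3:
  m=-3: (-0.361226, 0.093234) × (0.148520, 0.126598) = (-0.065453, -0.031883)  (running Σ = (-0.065453, -0.031883))
  m=-2: (0.088436, -0.238414) × (-0.325455, 0.211653) = (0.021679, 0.096311)  (running Σ = (-0.043774, 0.064427))
  m=-1: (-0.113908, -0.163745) × (-0.070413, -0.237427) = (-0.030857, 0.038575)  (running Σ = (-0.074630, 0.103002))
  m=0: (0.264178, -0.000000) × (-0.238280, 0.000000) = (-0.062948, 0.000000)  (running Σ = (-0.137579, 0.103002))
  m=1: (0.113908, -0.163745) × (0.070413, -0.237427) = (-0.030857, -0.038575)  (running Σ = (-0.168436, 0.064427))
  m=2: (0.088436, 0.238414) × (-0.325455, -0.211653) = (0.021679, -0.096311)  (running Σ = (-0.146757, -0.031883))
  m=3: (0.361226, 0.093234) × (-0.148520, 0.126598) = (-0.065453, 0.031883)  (running Σ = (-0.212209, -0.000000))
Σ over m = (-0.212209, -0.000000); ×(4π/7) → (-0.380957, -0.000000). Real part: -0.380957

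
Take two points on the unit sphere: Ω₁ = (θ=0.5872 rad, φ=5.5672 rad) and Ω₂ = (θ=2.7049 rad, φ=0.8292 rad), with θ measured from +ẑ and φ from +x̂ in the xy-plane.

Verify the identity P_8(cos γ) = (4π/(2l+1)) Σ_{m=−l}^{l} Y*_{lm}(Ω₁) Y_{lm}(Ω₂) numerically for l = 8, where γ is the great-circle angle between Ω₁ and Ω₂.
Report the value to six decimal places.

0.202989

Expand P_8 via completeness: Σ_{m} conj(Y_{8,m}) at Ω₁ times Y_{8,m} at Ω₂ —
  term(m=-8) = 0.00000 + 0.00000j   from Y*(Ω₁)=0.00389 + 0.00241j, Y(Ω₂)=0.00050 - 0.00018j
  term(m=-7) = 0.00002 - 0.00012j   from Y*(Ω₁)=0.00811 + 0.02628j, Y(Ω₂)=-0.00401 - 0.00208j
  term(m=-6) = -0.00246 - 0.00038j   from Y*(Ω₁)=-0.04138 + 0.09354j, Y(Ω₂)=0.00633 + 0.02355j
  term(m=-5) = -0.00310 + 0.02408j   from Y*(Ω₁)=-0.23663 + 0.11092j, Y(Ω₂)=0.04985 - 0.07840j
  term(m=-4) = 0.11443 + 0.01176j   from Y*(Ω₁)=-0.43531 - 0.12407j, Y(Ω₂)=-0.25024 + 0.04430j
  term(m=-3) = 0.01677 - 0.21784j   from Y*(Ω₁)=-0.25054 - 0.38478j, Y(Ω₂)=0.37765 + 0.28948j
  term(m=-2) = -0.03976 - 0.00204j   from Y*(Ω₁)=0.01079 - 0.07722j, Y(Ω₂)=-0.04468 - 0.50866j
  term(m=-1) = 0.00061 - 0.02377j   from Y*(Ω₁)=-0.29411 + 0.25587j, Y(Ω₂)=-0.04120 + 0.04498j
  term(m=+0) = 0.10160 + 0.00000j   from Y*(Ω₁)=-0.21495 + 0.00000j, Y(Ω₂)=-0.47268 + 0.00000j
  term(m=+1) = 0.00061 + 0.02377j   from Y*(Ω₁)=0.29411 + 0.25587j, Y(Ω₂)=0.04120 + 0.04498j
  term(m=+2) = -0.03976 + 0.00204j   from Y*(Ω₁)=0.01079 + 0.07722j, Y(Ω₂)=-0.04468 + 0.50866j
  term(m=+3) = 0.01677 + 0.21784j   from Y*(Ω₁)=0.25054 - 0.38478j, Y(Ω₂)=-0.37765 + 0.28948j
  term(m=+4) = 0.11443 - 0.01176j   from Y*(Ω₁)=-0.43531 + 0.12407j, Y(Ω₂)=-0.25024 - 0.04430j
  term(m=+5) = -0.00310 - 0.02408j   from Y*(Ω₁)=0.23663 + 0.11092j, Y(Ω₂)=-0.04985 - 0.07840j
  term(m=+6) = -0.00246 + 0.00038j   from Y*(Ω₁)=-0.04138 - 0.09354j, Y(Ω₂)=0.00633 - 0.02355j
  term(m=+7) = 0.00002 + 0.00012j   from Y*(Ω₁)=-0.00811 + 0.02628j, Y(Ω₂)=0.00401 - 0.00208j
  term(m=+8) = 0.00000 - 0.00000j   from Y*(Ω₁)=0.00389 - 0.00241j, Y(Ω₂)=0.00050 + 0.00018j
Σ over m = 0.27461 - 0.00000j; ×(4π/17) → 0.20299 - 0.00000j. Real part: 0.202989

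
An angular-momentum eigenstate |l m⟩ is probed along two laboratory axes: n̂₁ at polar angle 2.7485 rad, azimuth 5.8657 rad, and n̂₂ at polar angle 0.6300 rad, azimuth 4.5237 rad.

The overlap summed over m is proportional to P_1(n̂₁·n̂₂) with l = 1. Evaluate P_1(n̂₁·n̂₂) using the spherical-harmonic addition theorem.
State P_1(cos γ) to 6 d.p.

-0.695215

Expand P_1 via completeness: Σ_{m} conj(Y_{1,m}) at Ω₁ times Y_{1,m} at Ω₂ —
  [-1]  conj(Y_{1,-1})(Ω₁) = +0.120974-0.053659i ; Y_{1,-1}(Ω₂) = -0.038179+0.199933i ; Δ = +0.006110+0.026235i
  [+0]  conj(Y_{1,0})(Ω₁) = -0.451336-0.000000i ; Y_{1,0}(Ω₂) = +0.394804+0.000000i ; Δ = -0.178189-0.000000i
  [+1]  conj(Y_{1,1})(Ω₁) = -0.120974-0.053659i ; Y_{1,1}(Ω₂) = +0.038179+0.199933i ; Δ = +0.006110-0.026235i
Σ over m = -0.165970+0.000000i; ×(4π/3) → -0.695215+0.000000i. Real part: -0.695215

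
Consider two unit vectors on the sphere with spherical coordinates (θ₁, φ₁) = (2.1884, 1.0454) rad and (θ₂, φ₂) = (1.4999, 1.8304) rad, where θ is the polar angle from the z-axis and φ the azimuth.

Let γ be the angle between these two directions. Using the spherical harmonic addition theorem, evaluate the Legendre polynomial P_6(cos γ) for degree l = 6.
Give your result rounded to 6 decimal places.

0.292436

Summing Y*_{l m}(θ₁,φ₁)·Y_{l m}(θ₂,φ₂) over m ∈ [−6, 6]; prefactor 4π/(2·6+1) = 0.966644:
  [-6]  conj(Y_{6,-6})(Ω₁) = 0.14184 - 0.00153j ; Y_{6,-6}(Ω₂) = -0.00627 + 0.47581j ; Δ = -0.00016 + 0.06750j
  [-5]  conj(Y_{6,-5})(Ω₁) = -0.17179 + 0.30382j ; Y_{6,-5}(Ω₂) = -0.11273 - 0.03154j ; Δ = 0.02895 - 0.02883j
  [-4]  conj(Y_{6,-4})(Ω₁) = -0.21453 - 0.36548j ; Y_{6,-4}(Ω₂) = -0.16939 + 0.28753j ; Δ = 0.14142 + 0.00023j
  [-3]  conj(Y_{6,-3})(Ω₁) = 0.14077 - 0.00076j ; Y_{6,-3}(Ω₂) = -0.09473 - 0.09599j ; Δ = -0.01341 - 0.01344j
  [-2]  conj(Y_{6,-2})(Ω₁) = 0.14254 - 0.24895j ; Y_{6,-2}(Ω₂) = -0.25618 + 0.14641j ; Δ = -0.00007 + 0.08464j
  [-1]  conj(Y_{6,-1})(Ω₁) = 0.13162 + 0.22703j ; Y_{6,-1}(Ω₂) = -0.03624 - 0.13646j ; Δ = 0.02621 - 0.02619j
  [+0]  conj(Y_{6,0})(Ω₁) = 0.22244 + 0.00000j ; Y_{6,0}(Ω₂) = -0.28486 + 0.00000j ; Δ = -0.06336 + 0.00000j
  [+1]  conj(Y_{6,1})(Ω₁) = -0.13162 + 0.22703j ; Y_{6,1}(Ω₂) = 0.03624 - 0.13646j ; Δ = 0.02621 + 0.02619j
  [+2]  conj(Y_{6,2})(Ω₁) = 0.14254 + 0.24895j ; Y_{6,2}(Ω₂) = -0.25618 - 0.14641j ; Δ = -0.00007 - 0.08464j
  [+3]  conj(Y_{6,3})(Ω₁) = -0.14077 - 0.00076j ; Y_{6,3}(Ω₂) = 0.09473 - 0.09599j ; Δ = -0.01341 + 0.01344j
  [+4]  conj(Y_{6,4})(Ω₁) = -0.21453 + 0.36548j ; Y_{6,4}(Ω₂) = -0.16939 - 0.28753j ; Δ = 0.14142 - 0.00023j
  [+5]  conj(Y_{6,5})(Ω₁) = 0.17179 + 0.30382j ; Y_{6,5}(Ω₂) = 0.11273 - 0.03154j ; Δ = 0.02895 + 0.02883j
  [+6]  conj(Y_{6,6})(Ω₁) = 0.14184 + 0.00153j ; Y_{6,6}(Ω₂) = -0.00627 - 0.47581j ; Δ = -0.00016 - 0.06750j
Σ over m = 0.30253 + 0.00000j; ×(4π/13) → 0.29244 + 0.00000j. Real part: 0.292436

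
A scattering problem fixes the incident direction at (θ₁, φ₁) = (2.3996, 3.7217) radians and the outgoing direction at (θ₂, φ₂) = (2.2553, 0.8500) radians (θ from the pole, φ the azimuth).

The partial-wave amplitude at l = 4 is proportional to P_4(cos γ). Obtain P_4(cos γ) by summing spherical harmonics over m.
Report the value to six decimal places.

0.369450

Expand P_4 via completeness: Σ_{m} conj(Y_{4,m}) at Ω₁ times Y_{4,m} at Ω₂ —
  term(m=-4) = 0.00694 - 0.01297j   from Y*(Ω₁)=-0.06288 + 0.06754j, Y(Ω₂)=-0.15413 + 0.04074j
  term(m=-3) = -0.07227 + 0.07587j   from Y*(Ω₁)=-0.04803 + 0.28063j, Y(Ω₂)=0.30547 + 0.20523j
  term(m=-2) = 0.13266 - 0.07948j   from Y*(Ω₁)=0.17093 + 0.39266j, Y(Ω₂)=-0.04653 - 0.35811j
  term(m=-1) = 0.00852 - 0.00236j   from Y*(Ω₁)=0.15836 + 0.10378j, Y(Ω₂)=0.03082 - 0.03508j
  term(m=+0) = 0.11289 + 0.00000j   from Y*(Ω₁)=-0.31392 + 0.00000j, Y(Ω₂)=-0.35963 + 0.00000j
  term(m=+1) = 0.00852 + 0.00236j   from Y*(Ω₁)=-0.15836 + 0.10378j, Y(Ω₂)=-0.03082 - 0.03508j
  term(m=+2) = 0.13266 + 0.07948j   from Y*(Ω₁)=0.17093 - 0.39266j, Y(Ω₂)=-0.04653 + 0.35811j
  term(m=+3) = -0.07227 - 0.07587j   from Y*(Ω₁)=0.04803 + 0.28063j, Y(Ω₂)=-0.30547 + 0.20523j
  term(m=+4) = 0.00694 + 0.01297j   from Y*(Ω₁)=-0.06288 - 0.06754j, Y(Ω₂)=-0.15413 - 0.04074j
Accumulated sum 0.26460 - 0.00000j; after 4π/(2l+1) scaling, 0.36945 - 0.00000j ⇒ P_4 = 0.369450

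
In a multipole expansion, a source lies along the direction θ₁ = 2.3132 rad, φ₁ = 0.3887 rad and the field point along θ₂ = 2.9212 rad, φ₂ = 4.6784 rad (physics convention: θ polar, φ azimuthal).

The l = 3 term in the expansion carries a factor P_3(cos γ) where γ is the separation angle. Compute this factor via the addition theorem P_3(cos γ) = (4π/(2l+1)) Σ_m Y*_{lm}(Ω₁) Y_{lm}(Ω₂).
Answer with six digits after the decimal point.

Expand P_3 via completeness: Σ_{m} conj(Y_{3,m}) at Ω₁ times Y_{3,m} at Ω₂ —
  m=-3: Y*=(0.065722, 0.153433)  Y=(0.000444, -0.004336)  product (0.000695, -0.000217)
  m=-2: Y*=(-0.267371, -0.263128)  Y=(0.047551, 0.003237)  product (-0.011862, -0.013378)
  m=-1: Y*=(0.283240, 0.115997)  Y=(-0.009030, 0.265569)  product (-0.033363, 0.074172)
  m=+0: Y*=(0.180314, -0.000000)  Y=(-0.641283, 0.000000)  product (-0.115632, 0.000000)
  m=+1: Y*=(-0.283240, 0.115997)  Y=(0.009030, 0.265569)  product (-0.033363, -0.074172)
  m=+2: Y*=(-0.267371, 0.263128)  Y=(0.047551, -0.003237)  product (-0.011862, 0.013378)
  m=+3: Y*=(-0.065722, 0.153433)  Y=(-0.000444, -0.004336)  product (0.000695, 0.000217)
Total Σ_m = (-0.204692, 0.000000). Multiply by 1.795196: (-0.367463, 0.000000). P_3(cos γ) = -0.367463

-0.367463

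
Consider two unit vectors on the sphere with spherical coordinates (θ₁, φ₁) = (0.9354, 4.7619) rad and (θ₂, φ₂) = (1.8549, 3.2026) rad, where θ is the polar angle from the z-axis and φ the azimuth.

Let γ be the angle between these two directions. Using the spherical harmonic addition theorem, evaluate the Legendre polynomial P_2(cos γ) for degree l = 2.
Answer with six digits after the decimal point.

Expand P_2 via completeness: Σ_{m} conj(Y_{2,m}) at Ω₁ times Y_{2,m} at Ω₂ —
  m=-2: Y*=-0.24899 - 0.02474j  Y=0.35328 - 0.04332j  product -0.08903 + 0.00205j
  m=-1: Y*=0.01826 - 0.36857j  Y=0.20748 - 0.01267j  product -0.00088 - 0.07670j
  m=+0: Y*=0.01789 + 0.00000j  Y=-0.24105 + 0.00000j  product -0.00431 + 0.00000j
  m=+1: Y*=-0.01826 - 0.36857j  Y=-0.20748 - 0.01267j  product -0.00088 + 0.07670j
  m=+2: Y*=-0.24899 + 0.02474j  Y=0.35328 + 0.04332j  product -0.08903 - 0.00205j
Total Σ_m = -0.18414 - 0.00000j. Multiply by 2.513274: -0.46280 - 0.00000j. P_2(cos γ) = -0.462803

-0.462803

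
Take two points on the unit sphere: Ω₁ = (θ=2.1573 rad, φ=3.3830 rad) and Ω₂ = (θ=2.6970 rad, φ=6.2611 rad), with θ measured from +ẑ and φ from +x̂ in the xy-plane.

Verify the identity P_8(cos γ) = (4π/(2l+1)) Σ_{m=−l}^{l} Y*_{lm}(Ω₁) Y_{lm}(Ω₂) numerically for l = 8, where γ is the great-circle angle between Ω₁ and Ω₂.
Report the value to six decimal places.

Expand P_8 via completeness: Σ_{m} conj(Y_{8,m}) at Ω₁ times Y_{8,m} at Ω₂ —
  m=-8: -0.04210 + 0.11168j × 0.00059 + 0.00011j = -0.00004 + 0.00006j  (running Σ = -0.00004 + 0.00006j)
  m=-7: -0.03768 + 0.31500j × -0.00501 - 0.00078j = 0.00043 - 0.00155j  (running Σ = 0.00040 - 0.00149j)
  m=-6: 0.05513 + 0.44829j × 0.02651 + 0.00353j = -0.00012 + 0.01208j  (running Σ = 0.00027 + 0.01059j)
  m=-5: 0.10233 + 0.26881j × -0.09906 - 0.01098j = -0.00718 - 0.02775j  (running Σ = -0.00691 - 0.01716j)
  m=-4: -0.08014 - 0.11586j × 0.26504 + 0.02347j = -0.01852 - 0.03259j  (running Σ = -0.02543 - 0.04975j)
  m=-3: -0.27298 - 0.24147j × -0.48298 - 0.03205j = 0.12410 + 0.12537j  (running Σ = 0.09867 + 0.07563j)
  m=-2: -0.03945 - 0.02068j × 0.49621 + 0.02193j = -0.01912 - 0.01113j  (running Σ = 0.07955 + 0.06450j)
  m=-1: 0.32988 + 0.08122j × -0.02844 - 0.00063j = -0.00933 - 0.00252j  (running Σ = 0.07022 + 0.06198j)
  m=0: 0.09713 + 0.00000j × -0.47567 + 0.00000j = -0.04620 + 0.00000j  (running Σ = 0.02402 + 0.06198j)
  m=1: -0.32988 + 0.08122j × 0.02844 - 0.00063j = -0.00933 + 0.00252j  (running Σ = 0.01469 + 0.06450j)
  m=2: -0.03945 + 0.02068j × 0.49621 - 0.02193j = -0.01912 + 0.01113j  (running Σ = -0.00444 + 0.07563j)
  m=3: 0.27298 - 0.24147j × 0.48298 - 0.03205j = 0.12410 - 0.12537j  (running Σ = 0.11967 - 0.04975j)
  m=4: -0.08014 + 0.11586j × 0.26504 - 0.02347j = -0.01852 + 0.03259j  (running Σ = 0.10115 - 0.01716j)
  m=5: -0.10233 + 0.26881j × 0.09906 - 0.01098j = -0.00718 + 0.02775j  (running Σ = 0.09396 + 0.01059j)
  m=6: 0.05513 - 0.44829j × 0.02651 - 0.00353j = -0.00012 - 0.01208j  (running Σ = 0.09384 - 0.00149j)
  m=7: 0.03768 + 0.31500j × 0.00501 - 0.00078j = 0.00043 + 0.00155j  (running Σ = 0.09427 + 0.00006j)
  m=8: -0.04210 - 0.11168j × 0.00059 - 0.00011j = -0.00004 - 0.00006j  (running Σ = 0.09424 + 0.00000j)
Total Σ_m = 0.09424 + 0.00000j. Multiply by 0.739198: 0.06966 + 0.00000j. P_8(cos γ) = 0.069660

0.069660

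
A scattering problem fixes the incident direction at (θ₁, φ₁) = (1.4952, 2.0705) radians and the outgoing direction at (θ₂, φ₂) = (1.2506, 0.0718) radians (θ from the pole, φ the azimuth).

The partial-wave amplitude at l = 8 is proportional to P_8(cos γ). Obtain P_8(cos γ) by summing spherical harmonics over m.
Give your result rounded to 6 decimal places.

Summing Y*_{l m}(θ₁,φ₁)·Y_{l m}(θ₂,φ₂) over m ∈ [−8, 8]; prefactor 4π/(2·8+1) = 0.739198:
  m=-8: -0.33019 - 0.38047j × 0.28508 - 0.18450j = -0.16433 - 0.04754j  (running Σ = -0.16433 - 0.04754j)
  m=-7: -0.05324 + 0.14304j × 0.39472 - 0.21697j = 0.01002 + 0.06801j  (running Σ = -0.15431 + 0.02047j)
  m=-6: -0.33488 + 0.04834j × 0.12156 - 0.05587j = -0.03801 + 0.02459j  (running Σ = -0.19232 + 0.04505j)
  m=-5: 0.10581 + 0.14120j × -0.27950 + 0.10488j = -0.04438 - 0.02837j  (running Σ = -0.23670 + 0.01669j)
  m=-4: -0.11852 + 0.25979j × -0.24697 + 0.07295j = 0.01032 - 0.07281j  (running Σ = -0.22638 - 0.05612j)
  m=-3: 0.18612 - 0.01336j × 0.18533 - 0.04055j = 0.03395 - 0.01002j  (running Σ = -0.19243 - 0.06614j)
  m=-2: 0.14160 + 0.22023j × 0.28899 - 0.04179j = 0.05012 + 0.05773j  (running Σ = -0.14230 - 0.00842j)
  m=-1: 0.09136 - 0.16735j × -0.13757 + 0.00989j = -0.01091 + 0.02393j  (running Σ = -0.15322 + 0.01551j)
  m=0: 0.25476 + 0.00000j × -0.29869 + 0.00000j = -0.07609 + 0.00000j  (running Σ = -0.22931 + 0.01551j)
  m=1: -0.09136 - 0.16735j × 0.13757 + 0.00989j = -0.01091 - 0.02393j  (running Σ = -0.24022 - 0.00842j)
  m=2: 0.14160 - 0.22023j × 0.28899 + 0.04179j = 0.05012 - 0.05773j  (running Σ = -0.19010 - 0.06614j)
  m=3: -0.18612 - 0.01336j × -0.18533 - 0.04055j = 0.03395 + 0.01002j  (running Σ = -0.15615 - 0.05612j)
  m=4: -0.11852 - 0.25979j × -0.24697 - 0.07295j = 0.01032 + 0.07281j  (running Σ = -0.14583 + 0.01669j)
  m=5: -0.10581 + 0.14120j × 0.27950 + 0.10488j = -0.04438 + 0.02837j  (running Σ = -0.19021 + 0.04505j)
  m=6: -0.33488 - 0.04834j × 0.12156 + 0.05587j = -0.03801 - 0.02459j  (running Σ = -0.22822 + 0.02047j)
  m=7: 0.05324 + 0.14304j × -0.39472 - 0.21697j = 0.01002 - 0.06801j  (running Σ = -0.21820 - 0.04754j)
  m=8: -0.33019 + 0.38047j × 0.28508 + 0.18450j = -0.16433 + 0.04754j  (running Σ = -0.38253 + 0.00000j)
Σ over m = -0.38253 + 0.00000j; ×(4π/17) → -0.28276 + 0.00000j. Real part: -0.282762

-0.282762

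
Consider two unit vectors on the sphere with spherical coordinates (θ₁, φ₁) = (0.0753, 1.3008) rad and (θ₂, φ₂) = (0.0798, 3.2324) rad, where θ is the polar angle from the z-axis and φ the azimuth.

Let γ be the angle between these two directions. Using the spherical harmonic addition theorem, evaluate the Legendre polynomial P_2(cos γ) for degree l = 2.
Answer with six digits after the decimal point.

0.975727

Term-by-term m-sum for l=2 (normalisation 4π/5 = 2.513274):
  m=-2: (-0.001875, 0.001124) × (0.002414, -0.000443) = (-0.000004, 0.000004)  (running Σ = (-0.000004, 0.000004))
  m=-1: (0.015458, 0.055854) × (-0.061135, 0.005567) = (-0.001256, -0.003329)  (running Σ = (-0.001260, -0.003325))
  m=0: (0.625428, -0.000000) × (0.624771, 0.000000) = (0.390749, 0.000000)  (running Σ = (0.389489, -0.003325))
  m=1: (-0.015458, 0.055854) × (0.061135, 0.005567) = (-0.001256, 0.003329)  (running Σ = (0.388233, 0.000004))
  m=2: (-0.001875, -0.001124) × (0.002414, 0.000443) = (-0.000004, -0.000004)  (running Σ = (0.388229, -0.000000))
Total Σ_m = (0.388229, -0.000000). Multiply by 2.513274: (0.975727, -0.000000). P_2(cos γ) = 0.975727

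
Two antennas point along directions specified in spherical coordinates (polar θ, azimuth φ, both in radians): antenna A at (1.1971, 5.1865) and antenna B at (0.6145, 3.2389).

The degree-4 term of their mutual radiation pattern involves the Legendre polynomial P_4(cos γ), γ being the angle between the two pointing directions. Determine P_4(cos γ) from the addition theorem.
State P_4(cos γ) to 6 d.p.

Summing Y*_{l m}(θ₁,φ₁)·Y_{l m}(θ₂,φ₂) over m ∈ [−4, 4]; prefactor 4π/(2·4+1) = 1.396263:
  term(m=-4) = +0.001033+0.016223i   from Y*(Ω₁)=-0.106355+0.314969i, Y(Ω₂)=+0.045241-0.018556i
  term(m=-3) = +0.065371-0.030806i   from Y*(Ω₁)=-0.364650+0.054538i, Y(Ω₂)=-0.187708+0.056408i
  term(m=-2) = +0.005797+0.005439i   from Y*(Ω₁)=+0.011349+0.015810i, Y(Ω₂)=+0.400737-0.078989i
  term(m=-1) = +0.045600-0.115236i   from Y*(Ω₁)=-0.151740+0.295703i, Y(Ω₂)=-0.371111+0.036226i
  term(m=+0) = +0.006020+0.000000i   from Y*(Ω₁)=-0.039821-0.000000i, Y(Ω₂)=-0.151170+0.000000i
  term(m=+1) = +0.045600+0.115236i   from Y*(Ω₁)=+0.151740+0.295703i, Y(Ω₂)=+0.371111+0.036226i
  term(m=+2) = +0.005797-0.005439i   from Y*(Ω₁)=+0.011349-0.015810i, Y(Ω₂)=+0.400737+0.078989i
  term(m=+3) = +0.065371+0.030806i   from Y*(Ω₁)=+0.364650+0.054538i, Y(Ω₂)=+0.187708+0.056408i
  term(m=+4) = +0.001033-0.016223i   from Y*(Ω₁)=-0.106355-0.314969i, Y(Ω₂)=+0.045241+0.018556i
Total Σ_m = +0.241622-0.000000i. Multiply by 1.396263: +0.337368-0.000000i. P_4(cos γ) = 0.337368

0.337368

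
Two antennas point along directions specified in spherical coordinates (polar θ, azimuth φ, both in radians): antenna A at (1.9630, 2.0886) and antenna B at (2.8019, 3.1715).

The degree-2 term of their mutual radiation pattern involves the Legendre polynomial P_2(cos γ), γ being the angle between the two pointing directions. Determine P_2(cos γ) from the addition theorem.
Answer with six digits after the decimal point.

Expand P_2 via completeness: Σ_{m} conj(Y_{2,m}) at Ω₁ times Y_{2,m} at Ω₂ —
  [-2]  conj(Y_{2,-2})(Ω₁) = -0.168220-0.283720i ; Y_{2,-2}(Ω₂) = +0.042808-0.002564i ; Δ = -0.007928-0.011714i
  [-1]  conj(Y_{2,-1})(Ω₁) = +0.135061-0.237096i ; Y_{2,-1}(Ω₂) = +0.242593-0.007257i ; Δ = +0.031044-0.058498i
  [+0]  conj(Y_{2,0})(Ω₁) = -0.177159-0.000000i ; Y_{2,0}(Ω₂) = +0.525738+0.000000i ; Δ = -0.093139-0.000000i
  [+1]  conj(Y_{2,1})(Ω₁) = -0.135061-0.237096i ; Y_{2,1}(Ω₂) = -0.242593-0.007257i ; Δ = +0.031044+0.058498i
  [+2]  conj(Y_{2,2})(Ω₁) = -0.168220+0.283720i ; Y_{2,2}(Ω₂) = +0.042808+0.002564i ; Δ = -0.007928+0.011714i
Accumulated sum -0.046907+0.000000i; after 4π/(2l+1) scaling, -0.117891+0.000000i ⇒ P_2 = -0.117891

-0.117891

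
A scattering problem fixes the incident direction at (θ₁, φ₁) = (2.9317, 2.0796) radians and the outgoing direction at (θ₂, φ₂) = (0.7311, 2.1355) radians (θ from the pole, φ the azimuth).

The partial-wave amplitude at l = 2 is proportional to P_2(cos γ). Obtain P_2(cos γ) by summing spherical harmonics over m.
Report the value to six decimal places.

Addition theorem: P_2(cos γ) = (4π/5) Σ_m Y*_{lm}(Ω₁) Y_{lm}(Ω₂), m = −2…2:
  [-2]  conj(Y_{2,-2})(Ω₁) = (-0.008810, -0.014268) ; Y_{2,-2}(Ω₂) = (-0.073565, 0.155700) ; Δ = (0.002870, -0.000322)
  [-1]  conj(Y_{2,-1})(Ω₁) = (0.076690, -0.137489) ; Y_{2,-1}(Ω₂) = (-0.205503, -0.324382) ; Δ = (-0.060359, 0.003378)
  [+0]  conj(Y_{2,0})(Ω₁) = (0.589708, -0.000000) ; Y_{2,0}(Ω₂) = (0.208970, 0.000000) ; Δ = (0.123232, 0.000000)
  [+1]  conj(Y_{2,1})(Ω₁) = (-0.076690, -0.137489) ; Y_{2,1}(Ω₂) = (0.205503, -0.324382) ; Δ = (-0.060359, -0.003378)
  [+2]  conj(Y_{2,2})(Ω₁) = (-0.008810, 0.014268) ; Y_{2,2}(Ω₂) = (-0.073565, -0.155700) ; Δ = (0.002870, 0.000322)
Σ over m = (0.008253, -0.000000); ×(4π/5) → (0.020741, -0.000000). Real part: 0.020741

0.020741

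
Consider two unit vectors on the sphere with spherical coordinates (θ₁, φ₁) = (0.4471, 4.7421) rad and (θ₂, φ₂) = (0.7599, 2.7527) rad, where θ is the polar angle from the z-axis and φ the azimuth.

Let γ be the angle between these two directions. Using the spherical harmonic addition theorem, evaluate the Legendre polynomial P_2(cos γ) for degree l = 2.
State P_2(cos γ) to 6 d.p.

Term-by-term m-sum for l=2 (normalisation 4π/5 = 2.513274):
  term(m=-2) = (-0.008861, -0.009830)   from Y*(Ω₁)=(-0.072078, -0.004288), Y(Ω₂)=(0.130590, 0.128617)
  term(m=-1) = (-0.047228, 0.106155)   from Y*(Ω₁)=(0.008947, -0.301048), Y(Ω₂)=(-0.356966, -0.146271)
  term(m=+0) = (0.082527, 0.000000)   from Y*(Ω₁)=(0.453916, -0.000000), Y(Ω₂)=(0.181811, 0.000000)
  term(m=+1) = (-0.047228, -0.106155)   from Y*(Ω₁)=(-0.008947, -0.301048), Y(Ω₂)=(0.356966, -0.146271)
  term(m=+2) = (-0.008861, 0.009830)   from Y*(Ω₁)=(-0.072078, 0.004288), Y(Ω₂)=(0.130590, -0.128617)
Total Σ_m = (-0.029652, -0.000000). Multiply by 2.513274: (-0.074524, -0.000000). P_2(cos γ) = -0.074524

-0.074524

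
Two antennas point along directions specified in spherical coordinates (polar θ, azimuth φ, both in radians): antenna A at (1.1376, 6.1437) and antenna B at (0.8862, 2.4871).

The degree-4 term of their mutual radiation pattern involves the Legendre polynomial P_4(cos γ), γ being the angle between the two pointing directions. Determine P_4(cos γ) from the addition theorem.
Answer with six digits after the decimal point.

-0.012105

Term-by-term m-sum for l=4 (normalisation 4π/9 = 1.396263):
  m=-4: (0.254772, -0.158999) × (-0.138022, 0.079691) = (-0.022493, 0.042248)  (running Σ = (-0.022493, 0.042248))
  m=-3: (0.358957, -0.159636) × (0.140810, -0.339963) = (-0.003725, -0.144510)  (running Σ = (-0.026219, -0.102262))
  m=-2: (0.061852, -0.017717) × (0.093487, 0.348880) = (0.011963, 0.019923)  (running Σ = (-0.014255, -0.082339))
  m=-1: (-0.315317, 0.044270) × (0.036927, 0.028335) = (-0.012898, -0.007300)  (running Σ = (-0.027154, -0.089639))
  m=0: (-0.126896, -0.000000) × (-0.359645, 0.000000) = (0.045637, 0.000000)  (running Σ = (0.018484, -0.089639))
  m=1: (0.315317, 0.044270) × (-0.036927, 0.028335) = (-0.012898, 0.007300)  (running Σ = (0.005586, -0.082339))
  m=2: (0.061852, 0.017717) × (0.093487, -0.348880) = (0.011963, -0.019923)  (running Σ = (0.017549, -0.102262))
  m=3: (-0.358957, -0.159636) × (-0.140810, -0.339963) = (-0.003725, 0.144510)  (running Σ = (0.013824, 0.042248))
  m=4: (0.254772, 0.158999) × (-0.138022, -0.079691) = (-0.022493, -0.042248)  (running Σ = (-0.008670, -0.000000))
Total Σ_m = (-0.008670, -0.000000). Multiply by 1.396263: (-0.012105, -0.000000). P_4(cos γ) = -0.012105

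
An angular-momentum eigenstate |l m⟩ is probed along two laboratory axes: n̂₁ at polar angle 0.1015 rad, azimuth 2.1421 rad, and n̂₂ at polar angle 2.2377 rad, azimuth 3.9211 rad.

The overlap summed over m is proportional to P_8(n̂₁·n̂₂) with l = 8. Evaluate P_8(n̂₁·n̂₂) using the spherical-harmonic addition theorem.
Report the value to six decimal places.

0.278407

Expand P_8 via completeness: Σ_{m} conj(Y_{8,m}) at Ω₁ times Y_{8,m} at Ω₂ —
  [-8]  conj(Y_{8,-8})(Ω₁) = -0.00000 - 0.00000j ; Y_{8,-8}(Ω₂) = 0.07480 + 0.00353j ; Δ = -0.00000 - 0.00000j
  [-7]  conj(Y_{8,-7})(Ω₁) = -0.00000 + 0.00000j ; Y_{8,-7}(Ω₂) = 0.15973 + 0.17348j ; Δ = -0.00000 - 0.00000j
  [-6]  conj(Y_{8,-6})(Ω₁) = 0.00001 + 0.00000j ; Y_{8,-6}(Ω₂) = -0.01483 + 0.41954j ; Δ = -0.00000 + 0.00000j
  [-5]  conj(Y_{8,-5})(Ω₁) = -0.00003 - 0.00010j ; Y_{8,-5}(Ω₂) = -0.30024 + 0.28306j ; Δ = 0.00004 + 0.00002j
  [-4]  conj(Y_{8,-4})(Ω₁) = -0.00091 + 0.00105j ; Y_{8,-4}(Ω₂) = -0.07316 - 0.00172j ; Δ = 0.00007 - 0.00008j
  [-3]  conj(Y_{8,-3})(Ω₁) = 0.01384 + 0.00199j ; Y_{8,-3}(Ω₂) = 0.22546 + 0.23358j ; Δ = 0.00265 + 0.00368j
  [-2]  conj(Y_{8,-2})(Ω₁) = -0.04156 - 0.09105j ; Y_{8,-2}(Ω₂) = -0.00305 + 0.25851j ; Δ = 0.02366 - 0.01047j
  [-1]  conj(Y_{8,-1})(Ω₁) = -0.24670 + 0.38378j ; Y_{8,-1}(Ω₂) = 0.15500 - 0.15319j ; Δ = 0.02055 + 0.09728j
  [+0]  conj(Y_{8,0})(Ω₁) = 0.95713 + 0.00000j ; Y_{8,0}(Ω₂) = 0.29535 + 0.00000j ; Δ = 0.28268 + 0.00000j
  [+1]  conj(Y_{8,1})(Ω₁) = 0.24670 + 0.38378j ; Y_{8,1}(Ω₂) = -0.15500 - 0.15319j ; Δ = 0.02055 - 0.09728j
  [+2]  conj(Y_{8,2})(Ω₁) = -0.04156 + 0.09105j ; Y_{8,2}(Ω₂) = -0.00305 - 0.25851j ; Δ = 0.02366 + 0.01047j
  [+3]  conj(Y_{8,3})(Ω₁) = -0.01384 + 0.00199j ; Y_{8,3}(Ω₂) = -0.22546 + 0.23358j ; Δ = 0.00265 - 0.00368j
  [+4]  conj(Y_{8,4})(Ω₁) = -0.00091 - 0.00105j ; Y_{8,4}(Ω₂) = -0.07316 + 0.00172j ; Δ = 0.00007 + 0.00008j
  [+5]  conj(Y_{8,5})(Ω₁) = 0.00003 - 0.00010j ; Y_{8,5}(Ω₂) = 0.30024 + 0.28306j ; Δ = 0.00004 - 0.00002j
  [+6]  conj(Y_{8,6})(Ω₁) = 0.00001 - 0.00000j ; Y_{8,6}(Ω₂) = -0.01483 - 0.41954j ; Δ = -0.00000 - 0.00000j
  [+7]  conj(Y_{8,7})(Ω₁) = 0.00000 + 0.00000j ; Y_{8,7}(Ω₂) = -0.15973 + 0.17348j ; Δ = -0.00000 + 0.00000j
  [+8]  conj(Y_{8,8})(Ω₁) = -0.00000 + 0.00000j ; Y_{8,8}(Ω₂) = 0.07480 - 0.00353j ; Δ = -0.00000 + 0.00000j
Σ over m = 0.37663 - 0.00000j; ×(4π/17) → 0.27841 - 0.00000j. Real part: 0.278407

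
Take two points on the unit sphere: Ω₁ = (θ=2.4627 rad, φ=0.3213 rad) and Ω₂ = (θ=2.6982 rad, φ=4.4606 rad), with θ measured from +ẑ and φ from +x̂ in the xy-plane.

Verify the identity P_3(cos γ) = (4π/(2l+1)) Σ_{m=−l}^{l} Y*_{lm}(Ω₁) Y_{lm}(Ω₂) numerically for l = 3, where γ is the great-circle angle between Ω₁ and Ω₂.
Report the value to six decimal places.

-0.403527

Summing Y*_{l m}(θ₁,φ₁)·Y_{l m}(θ₂,φ₂) over m ∈ [−3, 3]; prefactor 4π/(2·3+1) = 1.795196:
  m=-3: Y*=0.05891 + 0.08485j  Y=0.02258 - 0.02398j  product 0.00337 + 0.00050j
  m=-2: Y*=-0.25106 - 0.18794j  Y=0.14881 + 0.08199j  product -0.02195 - 0.04855j
  m=-1: Y*=0.39059 + 0.13000j  Y=-0.10638 + 0.41353j  product -0.09531 + 0.14769j
  m=+0: Y*=-0.00828 + 0.00000j  Y=-0.36398 + 0.00000j  product 0.00301 + 0.00000j
  m=+1: Y*=-0.39059 + 0.13000j  Y=0.10638 + 0.41353j  product -0.09531 - 0.14769j
  m=+2: Y*=-0.25106 + 0.18794j  Y=0.14881 - 0.08199j  product -0.02195 + 0.04855j
  m=+3: Y*=-0.05891 + 0.08485j  Y=-0.02258 - 0.02398j  product 0.00337 - 0.00050j
Accumulated sum -0.22478 - 0.00000j; after 4π/(2l+1) scaling, -0.40353 - 0.00000j ⇒ P_3 = -0.403527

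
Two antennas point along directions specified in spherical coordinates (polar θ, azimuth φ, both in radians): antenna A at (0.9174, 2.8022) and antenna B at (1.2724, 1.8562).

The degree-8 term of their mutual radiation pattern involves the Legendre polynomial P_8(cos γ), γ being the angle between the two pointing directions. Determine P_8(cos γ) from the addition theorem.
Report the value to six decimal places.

0.261970

Term-by-term m-sum for l=8 (normalisation 4π/17 = 0.739198):
  [-8]  conj(Y_{8,-8})(Ω₁) = (-0.074146, -0.033687) ; Y_{8,-8}(Ω₂) = (-0.234694, -0.271709) ; Δ = (0.008249, 0.028052)
  [-7]  conj(Y_{8,-7})(Ω₁) = (0.179763, 0.172866) ; Y_{8,-7}(Ω₂) = (0.402062, -0.182951) ; Δ = (0.103902, 0.036615)
  [-6]  conj(Y_{8,-6})(Ω₁) = (-0.192386, -0.382940) ; Y_{8,-6}(Ω₂) = (0.012009, 0.084227) ; Δ = (0.029943, -0.020803)
  [-5]  conj(Y_{8,-5})(Ω₁) = (0.049921, 0.393572) ; Y_{8,-5}(Ω₂) = (0.321523, 0.046549) ; Δ = (-0.002270, 0.128866)
  [-4]  conj(Y_{8,-4})(Ω₁) = (0.007627, -0.035228) ; Y_{8,-4}(Ω₂) = (-0.089481, 0.195531) ; Δ = (0.006206, 0.004644)
  [-3]  conj(Y_{8,-3})(Ω₁) = (0.178909, -0.290100) ; Y_{8,-3}(Ω₂) = (0.176856, 0.153429) ; Δ = (0.076151, -0.023856)
  [-2]  conj(Y_{8,-2})(Ω₁) = (-0.176743, 0.142571) ; Y_{8,-2}(Ω₂) = (-0.217276, 0.139515) ; Δ = (0.018511, -0.055636)
  [-1]  conj(Y_{8,-1})(Ω₁) = (-0.233699, 0.082508) ; Y_{8,-1}(Ω₂) = (0.053318, 0.181714) ; Δ = (-0.027453, -0.038067)
  [+0]  conj(Y_{8,0})(Ω₁) = (0.268624, -0.000000) ; Y_{8,0}(Ω₂) = (-0.268330, 0.000000) ; Δ = (-0.072080, 0.000000)
  [+1]  conj(Y_{8,1})(Ω₁) = (0.233699, 0.082508) ; Y_{8,1}(Ω₂) = (-0.053318, 0.181714) ; Δ = (-0.027453, 0.038067)
  [+2]  conj(Y_{8,2})(Ω₁) = (-0.176743, -0.142571) ; Y_{8,2}(Ω₂) = (-0.217276, -0.139515) ; Δ = (0.018511, 0.055636)
  [+3]  conj(Y_{8,3})(Ω₁) = (-0.178909, -0.290100) ; Y_{8,3}(Ω₂) = (-0.176856, 0.153429) ; Δ = (0.076151, 0.023856)
  [+4]  conj(Y_{8,4})(Ω₁) = (0.007627, 0.035228) ; Y_{8,4}(Ω₂) = (-0.089481, -0.195531) ; Δ = (0.006206, -0.004644)
  [+5]  conj(Y_{8,5})(Ω₁) = (-0.049921, 0.393572) ; Y_{8,5}(Ω₂) = (-0.321523, 0.046549) ; Δ = (-0.002270, -0.128866)
  [+6]  conj(Y_{8,6})(Ω₁) = (-0.192386, 0.382940) ; Y_{8,6}(Ω₂) = (0.012009, -0.084227) ; Δ = (0.029943, 0.020803)
  [+7]  conj(Y_{8,7})(Ω₁) = (-0.179763, 0.172866) ; Y_{8,7}(Ω₂) = (-0.402062, -0.182951) ; Δ = (0.103902, -0.036615)
  [+8]  conj(Y_{8,8})(Ω₁) = (-0.074146, 0.033687) ; Y_{8,8}(Ω₂) = (-0.234694, 0.271709) ; Δ = (0.008249, -0.028052)
Accumulated sum (0.354397, 0.000000); after 4π/(2l+1) scaling, (0.261970, 0.000000) ⇒ P_8 = 0.261970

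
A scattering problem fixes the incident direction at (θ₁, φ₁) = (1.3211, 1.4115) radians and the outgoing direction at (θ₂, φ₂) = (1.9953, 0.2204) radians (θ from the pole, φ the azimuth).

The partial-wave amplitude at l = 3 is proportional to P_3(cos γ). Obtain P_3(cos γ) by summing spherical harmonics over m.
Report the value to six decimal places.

-0.309573

Addition theorem: P_3(cos γ) = (4π/7) Σ_m Y*_{lm}(Ω₁) Y_{lm}(Ω₂), m = −3…3:
  [-3]  conj(Y_{3,-3})(Ω₁) = -0.174579-0.337071i ; Y_{3,-3}(Ω₂) = +0.249167-0.193859i ; Δ = -0.108843-0.050143i
  [-2]  conj(Y_{3,-2})(Ω₁) = -0.225189+0.074274i ; Y_{3,-2}(Ω₂) = -0.316110+0.149127i ; Δ = +0.060108-0.057060i
  [-1]  conj(Y_{3,-1})(Ω₁) = -0.034508-0.214791i ; Y_{3,-1}(Ω₂) = -0.043629+0.009775i ; Δ = +0.003605+0.009034i
  [+0]  conj(Y_{3,0})(Ω₁) = -0.248492-0.000000i ; Y_{3,0}(Ω₂) = +0.330734+0.000000i ; Δ = -0.082185-0.000000i
  [+1]  conj(Y_{3,1})(Ω₁) = +0.034508-0.214791i ; Y_{3,1}(Ω₂) = +0.043629+0.009775i ; Δ = +0.003605-0.009034i
  [+2]  conj(Y_{3,2})(Ω₁) = -0.225189-0.074274i ; Y_{3,2}(Ω₂) = -0.316110-0.149127i ; Δ = +0.060108+0.057060i
  [+3]  conj(Y_{3,3})(Ω₁) = +0.174579-0.337071i ; Y_{3,3}(Ω₂) = -0.249167-0.193859i ; Δ = -0.108843+0.050143i
Total Σ_m = -0.172445-0.000000i. Multiply by 1.795196: -0.309573-0.000000i. P_3(cos γ) = -0.309573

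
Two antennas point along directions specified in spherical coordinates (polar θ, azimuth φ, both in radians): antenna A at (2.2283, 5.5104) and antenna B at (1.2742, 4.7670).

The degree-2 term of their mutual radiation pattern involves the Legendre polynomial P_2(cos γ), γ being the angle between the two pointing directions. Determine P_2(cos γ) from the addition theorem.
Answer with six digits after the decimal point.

Term-by-term m-sum for l=2 (normalisation 4π/5 = 2.513274):
  [-2]  conj(Y_{2,-2})(Ω₁) = 0.00610 - 0.24193j ; Y_{2,-2}(Ω₂) = -0.35117 + 0.03851j ; Δ = 0.00717 + 0.08519j
  [-1]  conj(Y_{2,-1})(Ω₁) = -0.26756 + 0.26090j ; Y_{2,-1}(Ω₂) = 0.01179 + 0.21561j ; Δ = -0.05941 - 0.05461j
  [+0]  conj(Y_{2,0})(Ω₁) = 0.03800 + 0.00000j ; Y_{2,0}(Ω₂) = -0.23457 + 0.00000j ; Δ = -0.00891 + 0.00000j
  [+1]  conj(Y_{2,1})(Ω₁) = 0.26756 + 0.26090j ; Y_{2,1}(Ω₂) = -0.01179 + 0.21561j ; Δ = -0.05941 + 0.05461j
  [+2]  conj(Y_{2,2})(Ω₁) = 0.00610 + 0.24193j ; Y_{2,2}(Ω₂) = -0.35117 - 0.03851j ; Δ = 0.00717 - 0.08519j
Total Σ_m = -0.11338 + 0.00000j. Multiply by 2.513274: -0.28495 + 0.00000j. P_2(cos γ) = -0.284952

-0.284952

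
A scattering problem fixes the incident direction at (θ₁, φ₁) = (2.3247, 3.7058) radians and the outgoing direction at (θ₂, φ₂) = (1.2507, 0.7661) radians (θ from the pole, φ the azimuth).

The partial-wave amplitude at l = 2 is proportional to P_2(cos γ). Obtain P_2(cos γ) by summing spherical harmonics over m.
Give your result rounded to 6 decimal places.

0.697022

Addition theorem: P_2(cos γ) = (4π/5) Σ_m Y*_{lm}(Ω₁) Y_{lm}(Ω₂), m = −2…2:
  [-2]  conj(Y_{2,-2})(Ω₁) = (0.087885, 0.185532) ; Y_{2,-2}(Ω₂) = (0.013429, -0.347770) ; Δ = (0.065703, -0.028072)
  [-1]  conj(Y_{2,-1})(Ω₁) = (0.325759, 0.206149) ; Y_{2,-1}(Ω₂) = (0.166277, -0.159980) ; Δ = (0.087146, -0.017837)
  [+0]  conj(Y_{2,0})(Ω₁) = (0.127916, -0.000000) ; Y_{2,0}(Ω₂) = (-0.221711, 0.000000) ; Δ = (-0.028360, 0.000000)
  [+1]  conj(Y_{2,1})(Ω₁) = (-0.325759, 0.206149) ; Y_{2,1}(Ω₂) = (-0.166277, -0.159980) ; Δ = (0.087146, 0.017837)
  [+2]  conj(Y_{2,2})(Ω₁) = (0.087885, -0.185532) ; Y_{2,2}(Ω₂) = (0.013429, 0.347770) ; Δ = (0.065703, 0.028072)
Σ over m = (0.277336, -0.000000); ×(4π/5) → (0.697022, -0.000000). Real part: 0.697022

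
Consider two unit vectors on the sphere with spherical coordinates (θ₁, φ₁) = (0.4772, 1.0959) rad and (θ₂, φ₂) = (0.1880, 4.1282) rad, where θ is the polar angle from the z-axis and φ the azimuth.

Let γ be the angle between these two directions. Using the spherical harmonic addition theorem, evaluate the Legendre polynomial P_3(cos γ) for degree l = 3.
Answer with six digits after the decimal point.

0.039070

Summing Y*_{l m}(θ₁,φ₁)·Y_{l m}(θ₂,φ₂) over m ∈ [−3, 3]; prefactor 4π/(2·3+1) = 1.795196:
  [-3]  conj(Y_{3,-3})(Ω₁) = -0.039993-0.005885i ; Y_{3,-3}(Ω₂) = +0.002679+0.000492i ; Δ = -0.000104-0.000035i
  [-2]  conj(Y_{3,-2})(Ω₁) = -0.111427+0.155749i ; Y_{3,-2}(Ω₂) = -0.013734-0.032267i ; Δ = +0.006556+0.001456i
  [-1]  conj(Y_{3,-1})(Ω₁) = +0.199897+0.388799i ; Y_{3,-1}(Ω₂) = -0.127431+0.192736i ; Δ = -0.100409-0.011018i
  [+0]  conj(Y_{3,0})(Ω₁) = +0.313337-0.000000i ; Y_{3,0}(Ω₂) = +0.669176+0.000000i ; Δ = +0.209677+0.000000i
  [+1]  conj(Y_{3,1})(Ω₁) = -0.199897+0.388799i ; Y_{3,1}(Ω₂) = +0.127431+0.192736i ; Δ = -0.100409+0.011018i
  [+2]  conj(Y_{3,2})(Ω₁) = -0.111427-0.155749i ; Y_{3,2}(Ω₂) = -0.013734+0.032267i ; Δ = +0.006556-0.001456i
  [+3]  conj(Y_{3,3})(Ω₁) = +0.039993-0.005885i ; Y_{3,3}(Ω₂) = -0.002679+0.000492i ; Δ = -0.000104+0.000035i
Accumulated sum +0.021764-0.000000i; after 4π/(2l+1) scaling, +0.039070-0.000000i ⇒ P_3 = 0.039070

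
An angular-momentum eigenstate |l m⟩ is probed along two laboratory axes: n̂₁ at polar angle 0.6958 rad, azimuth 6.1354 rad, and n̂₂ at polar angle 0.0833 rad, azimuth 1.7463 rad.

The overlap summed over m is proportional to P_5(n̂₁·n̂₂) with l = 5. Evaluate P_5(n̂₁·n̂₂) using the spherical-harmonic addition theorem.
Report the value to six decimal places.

-0.415433

Summing Y*_{l m}(θ₁,φ₁)·Y_{l m}(θ₂,φ₂) over m ∈ [−5, 5]; prefactor 4π/(2·5+1) = 1.142397:
  m=-5: Y*=(0.037127, -0.033827)  Y=(-0.000001, -0.000001)  product (-0.000000, 0.000000)
  m=-4: Y*=(0.157911, -0.105991)  Y=(0.000054, -0.000045)  product (0.000004, -0.000013)
  m=-3: Y*=(0.354076, -0.168146)  Y=(0.000795, 0.001367)  product (0.000511, 0.000351)
  m=-2: Y*=(0.392350, -0.119466)  Y=(-0.021730, 0.007957)  product (-0.007575, 0.005718)
  m=-1: Y*=(0.008249, -0.001228)  Y=(-0.036326, -0.204854)  product (-0.000551, -0.001645)
  m=+0: Y*=(-0.392581, -0.000000)  Y=(0.887528, 0.000000)  product (-0.348427, -0.000000)
  m=+1: Y*=(-0.008249, -0.001228)  Y=(0.036326, -0.204854)  product (-0.000551, 0.001645)
  m=+2: Y*=(0.392350, 0.119466)  Y=(-0.021730, -0.007957)  product (-0.007575, -0.005718)
  m=+3: Y*=(-0.354076, -0.168146)  Y=(-0.000795, 0.001367)  product (0.000511, -0.000351)
  m=+4: Y*=(0.157911, 0.105991)  Y=(0.000054, 0.000045)  product (0.000004, 0.000013)
  m=+5: Y*=(-0.037127, -0.033827)  Y=(0.000001, -0.000001)  product (-0.000000, -0.000000)
Accumulated sum (-0.363650, 0.000000); after 4π/(2l+1) scaling, (-0.415433, 0.000000) ⇒ P_5 = -0.415433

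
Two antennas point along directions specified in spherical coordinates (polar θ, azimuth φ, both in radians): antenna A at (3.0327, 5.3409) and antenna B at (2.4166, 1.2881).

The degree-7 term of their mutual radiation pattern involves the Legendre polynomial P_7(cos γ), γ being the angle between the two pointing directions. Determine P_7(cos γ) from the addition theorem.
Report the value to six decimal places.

Summing Y*_{l m}(θ₁,φ₁)·Y_{l m}(θ₂,φ₂) over m ∈ [−7, 7]; prefactor 4π/(2·7+1) = 0.837758:
  m=-7: Y*=0.00000 - 0.00000j  Y=-0.02588 - 0.01119j  product -0.00000 - 0.00000j
  m=-6: Y*=-0.00000 - 0.00000j  Y=-0.01489 + 0.11815j  product 0.00000 - 0.00000j
  m=-5: Y*=-0.00000 + 0.00007j  Y=0.29199 - 0.04632j  product 0.00000 + 0.00002j
  m=-4: Y*=0.00081 - 0.00059j  Y=-0.19380 - 0.41164j  product -0.00040 - 0.00022j
  m=-3: Y*=-0.01045 - 0.00340j  Y=-0.26396 + 0.23278j  product 0.00355 - 0.00154j
  m=-2: Y*=0.02605 + 0.08027j  Y=-0.07576 - 0.04807j  product 0.00189 - 0.00733j
  m=-1: Y*=0.24083 - 0.33134j  Y=-0.10984 + 0.37815j  product 0.09884 + 0.12746j
  m=+0: Y*=-0.91848 + 0.00000j  Y=0.03069 + 0.00000j  product -0.02819 + 0.00000j
  m=+1: Y*=-0.24083 - 0.33134j  Y=0.10984 + 0.37815j  product 0.09884 - 0.12746j
  m=+2: Y*=0.02605 - 0.08027j  Y=-0.07576 + 0.04807j  product 0.00189 + 0.00733j
  m=+3: Y*=0.01045 - 0.00340j  Y=0.26396 + 0.23278j  product 0.00355 + 0.00154j
  m=+4: Y*=0.00081 + 0.00059j  Y=-0.19380 + 0.41164j  product -0.00040 + 0.00022j
  m=+5: Y*=0.00000 + 0.00007j  Y=-0.29199 - 0.04632j  product 0.00000 - 0.00002j
  m=+6: Y*=-0.00000 + 0.00000j  Y=-0.01489 - 0.11815j  product 0.00000 + 0.00000j
  m=+7: Y*=-0.00000 - 0.00000j  Y=0.02588 - 0.01119j  product -0.00000 + 0.00000j
Accumulated sum 0.17958 - 0.00000j; after 4π/(2l+1) scaling, 0.15044 - 0.00000j ⇒ P_7 = 0.150444

0.150444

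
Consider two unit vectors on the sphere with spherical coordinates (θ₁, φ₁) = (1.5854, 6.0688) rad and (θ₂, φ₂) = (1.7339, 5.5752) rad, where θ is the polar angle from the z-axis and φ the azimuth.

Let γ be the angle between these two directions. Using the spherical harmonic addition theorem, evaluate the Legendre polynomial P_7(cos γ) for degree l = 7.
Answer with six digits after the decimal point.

Addition theorem: P_7(cos γ) = (4π/15) Σ_m Y*_{lm}(Ω₁) Y_{lm}(Ω₂), m = −7…7:
  term(m=-7) = -0.21645 - 0.07020j   from Y*(Ω₁)=0.03500 - 0.49844j, Y(Ω₂)=0.10980 - 0.44196j
  term(m=-6) = -0.00753 + 0.00137j   from Y*(Ω₁)=-0.00766 + 0.02621j, Y(Ω₂)=0.12561 + 0.25070j
  term(m=-5) = -0.06448 + 0.05146j   from Y*(Ω₁)=-0.17497 + 0.32114j, Y(Ω₂)=0.20791 + 0.08749j
  term(m=-4) = -0.00378 + 0.00886j   from Y*(Ω₁)=0.02101 - 0.02428j, Y(Ω₂)=-0.28589 + 0.09147j
  term(m=-3) = 0.00429 + 0.04751j   from Y*(Ω₁)=0.26426 - 0.19805j, Y(Ω₂)=-0.07590 + 0.12292j
  term(m=-2) = 0.00569 + 0.00861j   from Y*(Ω₁)=-0.03111 + 0.01422j, Y(Ω₂)=-0.04653 - 0.29815j
  term(m=-1) = 0.03131 + 0.01684j   from Y*(Ω₁)=-0.31023 + 0.06755j, Y(Ω₂)=-0.08506 - 0.07282j
  term(m=+0) = 0.01049 + 0.00000j   from Y*(Ω₁)=0.03483 + 0.00000j, Y(Ω₂)=0.30124 + 0.00000j
  term(m=+1) = 0.03131 - 0.01684j   from Y*(Ω₁)=0.31023 + 0.06755j, Y(Ω₂)=0.08506 - 0.07282j
  term(m=+2) = 0.00569 - 0.00861j   from Y*(Ω₁)=-0.03111 - 0.01422j, Y(Ω₂)=-0.04653 + 0.29815j
  term(m=+3) = 0.00429 - 0.04751j   from Y*(Ω₁)=-0.26426 - 0.19805j, Y(Ω₂)=0.07590 + 0.12292j
  term(m=+4) = -0.00378 - 0.00886j   from Y*(Ω₁)=0.02101 + 0.02428j, Y(Ω₂)=-0.28589 - 0.09147j
  term(m=+5) = -0.06448 - 0.05146j   from Y*(Ω₁)=0.17497 + 0.32114j, Y(Ω₂)=-0.20791 + 0.08749j
  term(m=+6) = -0.00753 - 0.00137j   from Y*(Ω₁)=-0.00766 - 0.02621j, Y(Ω₂)=0.12561 - 0.25070j
  term(m=+7) = -0.21645 + 0.07020j   from Y*(Ω₁)=-0.03500 - 0.49844j, Y(Ω₂)=-0.10980 - 0.44196j
Total Σ_m = -0.49142 + 0.00000j. Multiply by 0.837758: -0.41169 + 0.00000j. P_7(cos γ) = -0.411691

-0.411691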